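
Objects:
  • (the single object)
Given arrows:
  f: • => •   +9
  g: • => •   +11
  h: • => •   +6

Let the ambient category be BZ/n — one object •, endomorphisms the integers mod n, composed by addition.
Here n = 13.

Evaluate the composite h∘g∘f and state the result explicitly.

  0 +9≡9 +11≡7 +6≡0  (mod 13)
⟦path⟧: +0

Answer: +0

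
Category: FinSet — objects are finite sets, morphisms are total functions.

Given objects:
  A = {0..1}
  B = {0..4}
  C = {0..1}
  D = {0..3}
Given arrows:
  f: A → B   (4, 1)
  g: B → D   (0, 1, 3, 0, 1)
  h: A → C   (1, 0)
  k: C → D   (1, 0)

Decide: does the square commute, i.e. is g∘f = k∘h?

Path 1 = f;g:
  0 f→4 g→1
  1 f→1 g→1
  composite₁ = (1, 1)
Path 2 = h;k:
  0 h→1 k→0
  1 h→0 k→1
  composite₂ = (0, 1)
Equal? NO — does not commute

Answer: DOES NOT COMMUTE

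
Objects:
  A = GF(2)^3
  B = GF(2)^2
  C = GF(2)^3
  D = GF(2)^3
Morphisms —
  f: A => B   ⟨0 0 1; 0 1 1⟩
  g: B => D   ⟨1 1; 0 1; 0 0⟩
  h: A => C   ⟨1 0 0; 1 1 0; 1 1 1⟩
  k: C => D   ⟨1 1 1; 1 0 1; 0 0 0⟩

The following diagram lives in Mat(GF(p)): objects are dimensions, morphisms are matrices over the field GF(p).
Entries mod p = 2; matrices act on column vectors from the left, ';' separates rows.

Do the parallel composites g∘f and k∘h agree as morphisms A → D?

1) trace f;g:
  e0=[1,0,0] f=>[0,0] g=>[0,0,0]
  e1=[0,1,0] f=>[0,1] g=>[1,1,0]
  e2=[0,0,1] f=>[1,1] g=>[0,1,0]
  ⟦path⟧₁ = ⟨0 1 0; 0 1 1; 0 0 0⟩
2) trace h;k:
  e0=[1,0,0] h=>[1,1,1] k=>[1,0,0]
  e1=[0,1,0] h=>[0,1,1] k=>[0,1,0]
  e2=[0,0,1] h=>[0,0,1] k=>[1,1,0]
  ⟦path⟧₂ = ⟨1 0 1; 0 1 1; 0 0 0⟩
Equal? NO — does not commute

Answer: DOES NOT COMMUTE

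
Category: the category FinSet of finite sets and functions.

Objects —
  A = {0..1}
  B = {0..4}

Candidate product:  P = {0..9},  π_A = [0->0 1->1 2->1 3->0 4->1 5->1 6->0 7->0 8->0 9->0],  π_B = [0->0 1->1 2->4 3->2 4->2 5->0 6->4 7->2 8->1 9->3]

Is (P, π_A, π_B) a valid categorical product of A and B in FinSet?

|A|·|B| = 2·5 = 10;  |P| = 10
Check the pairing map k ↦ (π_A(k), π_B(k)):
  0 -> (0,0)
  1 -> (1,1)
  2 -> (1,4)
  3 -> (0,2)
  4 -> (1,2)
  5 -> (1,0)
  6 -> (0,4)
  7 -> (0,2)  ✗ repeats pair of k=3
  8 -> (0,1)
  9 -> (0,3)
distinct pairs in image: 9 / 10 needed
  → (0,2) hit at k=3 and k=7

Answer: NOT A VALID PRODUCT — duplicate pair at indices 7,3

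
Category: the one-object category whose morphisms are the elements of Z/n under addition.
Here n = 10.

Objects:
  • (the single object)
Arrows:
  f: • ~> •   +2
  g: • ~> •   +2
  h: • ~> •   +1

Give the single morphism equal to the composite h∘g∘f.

Answer: +5

Derivation:
  0 +2≡2 +2≡4 +1≡5  (mod 10)
⟦path⟧: +5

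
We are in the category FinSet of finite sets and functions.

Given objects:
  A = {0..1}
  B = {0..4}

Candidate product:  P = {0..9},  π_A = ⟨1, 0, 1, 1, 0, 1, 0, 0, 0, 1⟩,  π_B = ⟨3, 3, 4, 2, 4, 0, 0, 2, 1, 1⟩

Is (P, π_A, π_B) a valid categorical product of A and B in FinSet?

|A|·|B| = 2·5 = 10;  |P| = 10
Check the pairing map k ↦ (π_A(k), π_B(k)):
  0 ↦ (1,3)
  1 ↦ (0,3)
  2 ↦ (1,4)
  3 ↦ (1,2)
  4 ↦ (0,4)
  5 ↦ (1,0)
  6 ↦ (0,0)
  7 ↦ (0,2)
  8 ↦ (0,1)
  9 ↦ (1,1)
distinct pairs in image: 10 / 10 needed
  → bijection onto A×B; projections well-typed.

Answer: VALID PRODUCT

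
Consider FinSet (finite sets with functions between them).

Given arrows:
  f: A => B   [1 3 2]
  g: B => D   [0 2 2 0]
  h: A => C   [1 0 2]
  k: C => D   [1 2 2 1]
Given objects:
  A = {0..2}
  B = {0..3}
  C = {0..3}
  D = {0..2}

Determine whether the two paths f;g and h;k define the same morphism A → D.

Along f;g (path 1):
  0 f=>1 g=>2
  1 f=>3 g=>0
  2 f=>2 g=>2
  ⟦path⟧₁ = [2 0 2]
Along h;k (path 2):
  0 h=>1 k=>2
  1 h=>0 k=>1
  2 h=>2 k=>2
  ⟦path⟧₂ = [2 1 2]
Equal? differ; not commutative

Answer: DOES NOT COMMUTE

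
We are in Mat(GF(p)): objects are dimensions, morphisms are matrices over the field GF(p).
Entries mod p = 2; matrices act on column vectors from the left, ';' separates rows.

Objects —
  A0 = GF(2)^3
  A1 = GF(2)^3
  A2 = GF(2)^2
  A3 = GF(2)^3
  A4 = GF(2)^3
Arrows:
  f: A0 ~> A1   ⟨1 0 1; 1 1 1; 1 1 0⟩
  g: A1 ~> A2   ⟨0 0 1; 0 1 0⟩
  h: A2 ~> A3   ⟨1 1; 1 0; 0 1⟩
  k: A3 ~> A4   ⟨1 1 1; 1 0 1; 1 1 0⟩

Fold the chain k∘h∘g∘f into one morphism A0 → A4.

  e0=⟨1,0,0⟩ f~>⟨1,1,1⟩ g~>⟨1,1⟩ h~>⟨0,1,1⟩ k~>⟨0,1,1⟩
  e1=⟨0,1,0⟩ f~>⟨0,1,1⟩ g~>⟨1,1⟩ h~>⟨0,1,1⟩ k~>⟨0,1,1⟩
  e2=⟨0,0,1⟩ f~>⟨1,1,0⟩ g~>⟨0,1⟩ h~>⟨1,0,1⟩ k~>⟨0,0,1⟩
result: ⟨0 0 0; 1 1 0; 1 1 1⟩

Answer: ⟨0 0 0; 1 1 0; 1 1 1⟩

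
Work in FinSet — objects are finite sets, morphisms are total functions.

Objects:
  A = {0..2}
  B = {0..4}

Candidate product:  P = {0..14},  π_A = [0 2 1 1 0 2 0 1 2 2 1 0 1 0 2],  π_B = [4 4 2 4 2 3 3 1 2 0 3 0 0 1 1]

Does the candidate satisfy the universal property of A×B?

|A|·|B| = 3·5 = 15;  |P| = 15
Check the pairing map k ↦ (π_A(k), π_B(k)):
  0 -> (0,4)
  1 -> (2,4)
  2 -> (1,2)
  3 -> (1,4)
  4 -> (0,2)
  5 -> (2,3)
  6 -> (0,3)
  7 -> (1,1)
  8 -> (2,2)
  9 -> (2,0)
  10 -> (1,3)
  11 -> (0,0)
  12 -> (1,0)
  13 -> (0,1)
  14 -> (2,1)
distinct pairs in image: 15 / 15 needed
  → bijection onto A×B; projections well-typed.

Answer: VALID PRODUCT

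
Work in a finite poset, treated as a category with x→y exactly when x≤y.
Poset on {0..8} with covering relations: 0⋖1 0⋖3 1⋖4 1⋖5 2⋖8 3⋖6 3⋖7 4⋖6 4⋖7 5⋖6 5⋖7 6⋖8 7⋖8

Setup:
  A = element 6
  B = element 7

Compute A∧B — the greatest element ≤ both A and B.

Answer: NO MEET EXISTS

Work:
{x : x<=A ∧ x<=B} = {0,1,3,4,5}  (A=6, B=7)
  maximal lower bounds 3 and 4 are incomparable: neither 3<=4 nor 4<=3
→ no greatest lower bound exists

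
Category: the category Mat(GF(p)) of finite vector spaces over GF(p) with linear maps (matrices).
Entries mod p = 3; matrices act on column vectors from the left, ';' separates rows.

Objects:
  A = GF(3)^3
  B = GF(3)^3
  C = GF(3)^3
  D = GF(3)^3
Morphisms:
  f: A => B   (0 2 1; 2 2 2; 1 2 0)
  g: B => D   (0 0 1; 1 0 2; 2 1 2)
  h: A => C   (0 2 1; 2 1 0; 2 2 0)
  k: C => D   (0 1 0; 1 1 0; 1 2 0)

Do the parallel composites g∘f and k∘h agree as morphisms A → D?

Answer: DOES NOT COMMUTE

Derivation:
Along f;g (path 1):
  e0=(1,0,0) f=>(0,2,1) g=>(1,2,1)
  e1=(0,1,0) f=>(2,2,2) g=>(2,0,1)
  e2=(0,0,1) f=>(1,2,0) g=>(0,1,1)
  ⟦path⟧₁ = (1 2 0; 2 0 1; 1 1 1)
Along h;k (path 2):
  e0=(1,0,0) h=>(0,2,2) k=>(2,2,1)
  e1=(0,1,0) h=>(2,1,2) k=>(1,0,1)
  e2=(0,0,1) h=>(1,0,0) k=>(0,1,1)
  ⟦path⟧₂ = (2 1 0; 2 0 1; 1 1 1)
Equal? distinct morphisms ✗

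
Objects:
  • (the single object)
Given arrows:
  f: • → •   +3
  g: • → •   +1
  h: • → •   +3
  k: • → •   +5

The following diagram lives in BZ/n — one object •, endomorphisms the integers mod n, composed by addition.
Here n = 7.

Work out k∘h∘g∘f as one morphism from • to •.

Answer: +5

Trace:
  0 +3≡3 +1≡4 +3≡0 +5≡5  (mod 7)
⟦path⟧: +5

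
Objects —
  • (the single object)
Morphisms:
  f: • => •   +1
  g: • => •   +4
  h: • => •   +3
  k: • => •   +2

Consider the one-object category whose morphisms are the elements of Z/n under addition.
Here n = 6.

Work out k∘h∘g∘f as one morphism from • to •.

  0 +1≡1 +4≡5 +3≡2 +2≡4  (mod 6)
composite: +4

Answer: +4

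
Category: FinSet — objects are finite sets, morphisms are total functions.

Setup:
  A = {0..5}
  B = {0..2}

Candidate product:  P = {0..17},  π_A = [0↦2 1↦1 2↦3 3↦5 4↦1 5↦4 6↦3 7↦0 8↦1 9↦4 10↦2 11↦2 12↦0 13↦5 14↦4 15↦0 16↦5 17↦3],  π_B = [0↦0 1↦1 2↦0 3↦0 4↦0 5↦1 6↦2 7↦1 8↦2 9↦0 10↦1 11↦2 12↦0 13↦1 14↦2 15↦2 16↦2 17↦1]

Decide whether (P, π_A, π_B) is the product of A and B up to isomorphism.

Answer: VALID PRODUCT

Work:
|A|·|B| = 6·3 = 18;  |P| = 18
Check the pairing map k ↦ (π_A(k), π_B(k)):
  0 ↦ (2,0)
  1 ↦ (1,1)
  2 ↦ (3,0)
  3 ↦ (5,0)
  4 ↦ (1,0)
  5 ↦ (4,1)
  6 ↦ (3,2)
  7 ↦ (0,1)
  8 ↦ (1,2)
  9 ↦ (4,0)
  10 ↦ (2,1)
  11 ↦ (2,2)
  12 ↦ (0,0)
  13 ↦ (5,1)
  14 ↦ (4,2)
  15 ↦ (0,2)
  16 ↦ (5,2)
  17 ↦ (3,1)
distinct pairs in image: 18 / 18 needed
  → bijection onto A×B; projections well-typed.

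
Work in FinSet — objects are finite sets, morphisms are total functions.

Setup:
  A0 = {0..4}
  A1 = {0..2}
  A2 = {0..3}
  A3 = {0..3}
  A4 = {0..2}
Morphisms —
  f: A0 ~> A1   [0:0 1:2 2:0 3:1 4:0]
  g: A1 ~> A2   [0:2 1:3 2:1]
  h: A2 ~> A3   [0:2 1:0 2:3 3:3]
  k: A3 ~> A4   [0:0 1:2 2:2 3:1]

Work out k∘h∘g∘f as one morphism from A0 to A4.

Answer: [0:1 1:0 2:1 3:1 4:1]

Work:
  0 f~>0 g~>2 h~>3 k~>1
  1 f~>2 g~>1 h~>0 k~>0
  2 f~>0 g~>2 h~>3 k~>1
  3 f~>1 g~>3 h~>3 k~>1
  4 f~>0 g~>2 h~>3 k~>1
⟦path⟧: [0:1 1:0 2:1 3:1 4:1]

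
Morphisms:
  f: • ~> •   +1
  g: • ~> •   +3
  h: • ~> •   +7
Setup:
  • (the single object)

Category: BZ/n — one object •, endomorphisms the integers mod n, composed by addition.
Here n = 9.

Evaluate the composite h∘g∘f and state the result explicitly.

  0 +1≡1 +3≡4 +7≡2  (mod 9)
⟦path⟧: +2

Answer: +2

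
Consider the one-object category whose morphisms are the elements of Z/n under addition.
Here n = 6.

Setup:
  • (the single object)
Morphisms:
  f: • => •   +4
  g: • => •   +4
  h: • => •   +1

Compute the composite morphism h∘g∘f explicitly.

  0 +4≡4 +4≡2 +1≡3  (mod 6)
result: +3

Answer: +3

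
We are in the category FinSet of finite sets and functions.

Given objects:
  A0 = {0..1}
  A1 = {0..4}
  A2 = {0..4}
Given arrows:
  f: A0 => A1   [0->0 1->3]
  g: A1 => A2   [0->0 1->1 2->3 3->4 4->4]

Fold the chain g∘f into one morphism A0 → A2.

  0 f=>0 g=>0
  1 f=>3 g=>4
⟦path⟧: [0->0 1->4]

Answer: [0->0 1->4]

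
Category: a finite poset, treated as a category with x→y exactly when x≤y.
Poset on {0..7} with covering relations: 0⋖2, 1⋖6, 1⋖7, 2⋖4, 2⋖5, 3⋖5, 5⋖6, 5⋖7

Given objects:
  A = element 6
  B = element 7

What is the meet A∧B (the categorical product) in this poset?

Answer: NO MEET EXISTS

Trace:
Lower bounds of A=6 and B=7: {0,1,2,3,5}
  maximal lower bounds 1 and 5 are incomparable: neither 1<=5 nor 5<=1
→ no greatest lower bound exists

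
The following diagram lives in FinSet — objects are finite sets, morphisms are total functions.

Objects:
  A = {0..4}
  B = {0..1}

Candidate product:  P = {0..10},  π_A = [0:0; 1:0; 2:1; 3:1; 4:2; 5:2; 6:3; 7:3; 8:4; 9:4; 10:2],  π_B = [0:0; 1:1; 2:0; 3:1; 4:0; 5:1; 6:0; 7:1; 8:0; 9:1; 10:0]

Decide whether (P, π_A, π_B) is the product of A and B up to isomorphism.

|A|·|B| = 5·2 = 10;  |P| = 11
  → cardinalities differ; no bijection possible.

Answer: NOT A VALID PRODUCT — |P|=11 ≠ |A|·|B|=10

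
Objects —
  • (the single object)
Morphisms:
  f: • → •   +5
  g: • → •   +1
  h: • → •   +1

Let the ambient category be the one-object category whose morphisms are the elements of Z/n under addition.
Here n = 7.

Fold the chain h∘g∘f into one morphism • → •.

Answer: +0

Derivation:
  0 +5≡5 +1≡6 +1≡0  (mod 7)
result: +0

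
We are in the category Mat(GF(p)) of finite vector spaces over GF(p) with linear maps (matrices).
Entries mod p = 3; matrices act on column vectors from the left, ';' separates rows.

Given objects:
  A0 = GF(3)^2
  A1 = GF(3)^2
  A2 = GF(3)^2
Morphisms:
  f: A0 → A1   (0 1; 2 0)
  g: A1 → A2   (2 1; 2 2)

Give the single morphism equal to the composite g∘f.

  e0=⟨1,0⟩ f→⟨0,2⟩ g→⟨2,1⟩
  e1=⟨0,1⟩ f→⟨1,0⟩ g→⟨2,2⟩
result: (2 2; 1 2)

Answer: (2 2; 1 2)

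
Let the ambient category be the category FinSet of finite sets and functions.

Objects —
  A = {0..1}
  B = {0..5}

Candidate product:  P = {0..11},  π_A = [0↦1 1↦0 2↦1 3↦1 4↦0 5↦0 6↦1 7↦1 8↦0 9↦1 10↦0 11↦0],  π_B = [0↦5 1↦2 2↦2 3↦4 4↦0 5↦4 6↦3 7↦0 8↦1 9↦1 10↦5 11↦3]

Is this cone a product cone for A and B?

Answer: VALID PRODUCT

Derivation:
|A|·|B| = 2·6 = 12;  |P| = 12
Check the pairing map k ↦ (π_A(k), π_B(k)):
  0 ↦ (1,5)
  1 ↦ (0,2)
  2 ↦ (1,2)
  3 ↦ (1,4)
  4 ↦ (0,0)
  5 ↦ (0,4)
  6 ↦ (1,3)
  7 ↦ (1,0)
  8 ↦ (0,1)
  9 ↦ (1,1)
  10 ↦ (0,5)
  11 ↦ (0,3)
distinct pairs in image: 12 / 12 needed
  → bijection onto A×B; projections well-typed.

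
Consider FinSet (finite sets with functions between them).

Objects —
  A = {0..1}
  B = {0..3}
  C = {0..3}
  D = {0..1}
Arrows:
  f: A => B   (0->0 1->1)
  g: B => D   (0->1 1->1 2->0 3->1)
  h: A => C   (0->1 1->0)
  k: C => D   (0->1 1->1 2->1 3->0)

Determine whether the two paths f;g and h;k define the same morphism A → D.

Along f;g (path 1):
  0 f=>0 g=>1
  1 f=>1 g=>1
  ⟦path⟧₁ = (0->1 1->1)
Along h;k (path 2):
  0 h=>1 k=>1
  1 h=>0 k=>1
  ⟦path⟧₂ = (0->1 1->1)
Equal? YES — commutes

Answer: COMMUTES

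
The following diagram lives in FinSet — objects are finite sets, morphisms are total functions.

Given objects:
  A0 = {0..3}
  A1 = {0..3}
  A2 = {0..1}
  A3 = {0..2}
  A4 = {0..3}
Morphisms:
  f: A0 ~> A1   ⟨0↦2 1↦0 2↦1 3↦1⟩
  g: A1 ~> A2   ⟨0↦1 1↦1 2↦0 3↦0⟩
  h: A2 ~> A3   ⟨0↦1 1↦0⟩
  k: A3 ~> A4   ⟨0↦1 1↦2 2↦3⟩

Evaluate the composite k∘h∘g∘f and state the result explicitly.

  0 f~>2 g~>0 h~>1 k~>2
  1 f~>0 g~>1 h~>0 k~>1
  2 f~>1 g~>1 h~>0 k~>1
  3 f~>1 g~>1 h~>0 k~>1
composite: ⟨0↦2 1↦1 2↦1 3↦1⟩

Answer: ⟨0↦2 1↦1 2↦1 3↦1⟩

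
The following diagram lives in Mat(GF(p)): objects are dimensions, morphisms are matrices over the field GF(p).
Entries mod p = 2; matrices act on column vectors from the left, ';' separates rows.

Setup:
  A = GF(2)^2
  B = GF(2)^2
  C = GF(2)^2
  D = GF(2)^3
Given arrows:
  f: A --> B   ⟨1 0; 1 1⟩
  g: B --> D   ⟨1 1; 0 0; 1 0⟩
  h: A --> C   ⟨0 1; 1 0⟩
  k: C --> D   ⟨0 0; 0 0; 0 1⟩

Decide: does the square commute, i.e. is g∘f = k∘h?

Answer: DOES NOT COMMUTE

Derivation:
Along f;g (path 1):
  e0=(1,0) f-->(1,1) g-->(0,0,1)
  e1=(0,1) f-->(0,1) g-->(1,0,0)
  composite₁ = ⟨0 1; 0 0; 1 0⟩
Along h;k (path 2):
  e0=(1,0) h-->(0,1) k-->(0,0,1)
  e1=(0,1) h-->(1,0) k-->(0,0,0)
  composite₂ = ⟨0 0; 0 0; 1 0⟩
Equal? differ; not commutative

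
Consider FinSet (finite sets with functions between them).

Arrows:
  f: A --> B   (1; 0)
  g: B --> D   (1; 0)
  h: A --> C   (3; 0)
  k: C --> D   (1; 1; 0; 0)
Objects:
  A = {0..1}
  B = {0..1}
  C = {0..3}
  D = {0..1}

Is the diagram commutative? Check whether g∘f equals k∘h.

Answer: COMMUTES

Trace:
Path 1 = f;g:
  0 f-->1 g-->0
  1 f-->0 g-->1
  result₁ = (0; 1)
Path 2 = h;k:
  0 h-->3 k-->0
  1 h-->0 k-->1
  result₂ = (0; 1)
Equal? YES — commutes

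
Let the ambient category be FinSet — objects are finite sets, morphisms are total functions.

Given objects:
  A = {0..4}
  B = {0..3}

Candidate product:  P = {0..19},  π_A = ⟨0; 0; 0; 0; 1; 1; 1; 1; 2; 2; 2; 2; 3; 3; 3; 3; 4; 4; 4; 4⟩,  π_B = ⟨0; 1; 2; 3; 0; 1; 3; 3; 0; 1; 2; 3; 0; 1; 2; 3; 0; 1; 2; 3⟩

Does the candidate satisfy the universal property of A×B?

Answer: NOT A VALID PRODUCT — duplicate pair at indices 7,6

Work:
|A|·|B| = 5·4 = 20;  |P| = 20
Check the pairing map k ↦ (π_A(k), π_B(k)):
  0 : (0,0)
  1 : (0,1)
  2 : (0,2)
  3 : (0,3)
  4 : (1,0)
  5 : (1,1)
  6 : (1,3)
  7 : (1,3)  ✗ repeats pair of k=6
  8 : (2,0)
  9 : (2,1)
  10 : (2,2)
  11 : (2,3)
  12 : (3,0)
  13 : (3,1)
  14 : (3,2)
  15 : (3,3)
  16 : (4,0)
  17 : (4,1)
  18 : (4,2)
  19 : (4,3)
distinct pairs in image: 19 / 20 needed
  → (1,3) hit at k=6 and k=7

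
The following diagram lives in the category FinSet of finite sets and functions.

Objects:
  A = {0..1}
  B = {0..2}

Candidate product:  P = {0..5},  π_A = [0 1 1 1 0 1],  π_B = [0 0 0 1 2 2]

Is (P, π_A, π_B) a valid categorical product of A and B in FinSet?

Answer: NOT A VALID PRODUCT — duplicate pair at indices 1,2

Work:
|A|·|B| = 2·3 = 6;  |P| = 6
Check the pairing map k ↦ (π_A(k), π_B(k)):
  0 : (0,0)
  1 : (1,0)
  2 : (1,0)  ✗ repeats pair of k=1
  3 : (1,1)
  4 : (0,2)
  5 : (1,2)
distinct pairs in image: 5 / 6 needed
  → (1,0) hit at k=1 and k=2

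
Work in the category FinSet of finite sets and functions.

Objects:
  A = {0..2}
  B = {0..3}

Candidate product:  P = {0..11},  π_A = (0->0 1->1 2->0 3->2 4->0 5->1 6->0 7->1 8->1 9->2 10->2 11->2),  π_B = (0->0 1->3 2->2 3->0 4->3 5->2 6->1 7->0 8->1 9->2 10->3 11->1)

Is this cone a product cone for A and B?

Answer: VALID PRODUCT

Work:
|A|·|B| = 3·4 = 12;  |P| = 12
Check the pairing map k ↦ (π_A(k), π_B(k)):
  0 -> (0,0)
  1 -> (1,3)
  2 -> (0,2)
  3 -> (2,0)
  4 -> (0,3)
  5 -> (1,2)
  6 -> (0,1)
  7 -> (1,0)
  8 -> (1,1)
  9 -> (2,2)
  10 -> (2,3)
  11 -> (2,1)
distinct pairs in image: 12 / 12 needed
  → bijection onto A×B; projections well-typed.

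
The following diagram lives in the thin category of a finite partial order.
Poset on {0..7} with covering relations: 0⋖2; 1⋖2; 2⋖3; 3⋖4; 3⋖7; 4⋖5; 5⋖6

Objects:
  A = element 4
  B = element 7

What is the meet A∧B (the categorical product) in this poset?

Answer: A∧B = 3

Work:
Lower bounds of A=4 and B=7: {0,1,2,3}
  0 ⊑ 3
  1 ⊑ 3
  2 ⊑ 3
  3 ⊑ 3
glb = 3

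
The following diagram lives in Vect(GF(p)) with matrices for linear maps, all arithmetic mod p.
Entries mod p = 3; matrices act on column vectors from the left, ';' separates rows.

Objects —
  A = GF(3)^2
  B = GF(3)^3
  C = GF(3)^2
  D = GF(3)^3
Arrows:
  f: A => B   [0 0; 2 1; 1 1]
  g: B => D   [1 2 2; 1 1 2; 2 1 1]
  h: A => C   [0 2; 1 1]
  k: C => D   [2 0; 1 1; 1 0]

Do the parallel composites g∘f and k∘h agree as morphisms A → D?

Along f;g (path 1):
  e0=⟨1,0⟩ f=>⟨0,2,1⟩ g=>⟨0,1,0⟩
  e1=⟨0,1⟩ f=>⟨0,1,1⟩ g=>⟨1,0,2⟩
  result₁ = [0 1; 1 0; 0 2]
Along h;k (path 2):
  e0=⟨1,0⟩ h=>⟨0,1⟩ k=>⟨0,1,0⟩
  e1=⟨0,1⟩ h=>⟨2,1⟩ k=>⟨1,0,2⟩
  result₂ = [0 1; 1 0; 0 2]
Equal? equal; square commutes

Answer: COMMUTES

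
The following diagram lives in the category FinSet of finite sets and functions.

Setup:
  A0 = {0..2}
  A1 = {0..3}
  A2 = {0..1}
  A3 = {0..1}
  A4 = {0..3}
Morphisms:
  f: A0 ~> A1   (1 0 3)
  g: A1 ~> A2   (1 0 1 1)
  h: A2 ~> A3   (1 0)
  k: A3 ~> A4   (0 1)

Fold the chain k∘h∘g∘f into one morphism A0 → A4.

Answer: (1 0 0)

Trace:
  0 f~>1 g~>0 h~>1 k~>1
  1 f~>0 g~>1 h~>0 k~>0
  2 f~>3 g~>1 h~>0 k~>0
⟦path⟧: (1 0 0)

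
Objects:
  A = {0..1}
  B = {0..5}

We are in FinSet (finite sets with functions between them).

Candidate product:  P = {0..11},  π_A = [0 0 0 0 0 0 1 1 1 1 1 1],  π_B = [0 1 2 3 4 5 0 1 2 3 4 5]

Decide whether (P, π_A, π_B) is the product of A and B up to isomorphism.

Answer: VALID PRODUCT

Trace:
|A|·|B| = 2·6 = 12;  |P| = 12
Check the pairing map k ↦ (π_A(k), π_B(k)):
  0 -> (0,0)
  1 -> (0,1)
  2 -> (0,2)
  3 -> (0,3)
  4 -> (0,4)
  5 -> (0,5)
  6 -> (1,0)
  7 -> (1,1)
  8 -> (1,2)
  9 -> (1,3)
  10 -> (1,4)
  11 -> (1,5)
distinct pairs in image: 12 / 12 needed
  → bijection onto A×B; projections well-typed.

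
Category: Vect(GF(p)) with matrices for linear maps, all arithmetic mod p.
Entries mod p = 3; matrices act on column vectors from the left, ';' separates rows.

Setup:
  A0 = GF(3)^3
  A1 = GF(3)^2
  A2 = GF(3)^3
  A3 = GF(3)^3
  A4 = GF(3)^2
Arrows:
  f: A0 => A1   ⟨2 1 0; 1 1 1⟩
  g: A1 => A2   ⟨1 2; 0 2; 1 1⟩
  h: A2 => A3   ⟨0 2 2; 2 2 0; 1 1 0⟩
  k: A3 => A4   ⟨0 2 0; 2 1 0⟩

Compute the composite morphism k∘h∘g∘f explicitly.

Answer: ⟨0 2 1; 2 2 2⟩

Work:
  e0=⟨1,0,0⟩ f=>⟨2,1⟩ g=>⟨1,2,0⟩ h=>⟨1,0,0⟩ k=>⟨0,2⟩
  e1=⟨0,1,0⟩ f=>⟨1,1⟩ g=>⟨0,2,2⟩ h=>⟨2,1,2⟩ k=>⟨2,2⟩
  e2=⟨0,0,1⟩ f=>⟨0,1⟩ g=>⟨2,2,1⟩ h=>⟨0,2,1⟩ k=>⟨1,2⟩
⟦path⟧: ⟨0 2 1; 2 2 2⟩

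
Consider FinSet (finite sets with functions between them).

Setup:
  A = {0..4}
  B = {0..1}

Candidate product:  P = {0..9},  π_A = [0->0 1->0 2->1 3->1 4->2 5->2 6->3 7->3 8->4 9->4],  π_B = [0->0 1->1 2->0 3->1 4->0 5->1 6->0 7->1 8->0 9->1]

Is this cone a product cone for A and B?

Answer: VALID PRODUCT

Trace:
|A|·|B| = 5·2 = 10;  |P| = 10
Check the pairing map k ↦ (π_A(k), π_B(k)):
  0 -> (0,0)
  1 -> (0,1)
  2 -> (1,0)
  3 -> (1,1)
  4 -> (2,0)
  5 -> (2,1)
  6 -> (3,0)
  7 -> (3,1)
  8 -> (4,0)
  9 -> (4,1)
distinct pairs in image: 10 / 10 needed
  → bijection onto A×B; projections well-typed.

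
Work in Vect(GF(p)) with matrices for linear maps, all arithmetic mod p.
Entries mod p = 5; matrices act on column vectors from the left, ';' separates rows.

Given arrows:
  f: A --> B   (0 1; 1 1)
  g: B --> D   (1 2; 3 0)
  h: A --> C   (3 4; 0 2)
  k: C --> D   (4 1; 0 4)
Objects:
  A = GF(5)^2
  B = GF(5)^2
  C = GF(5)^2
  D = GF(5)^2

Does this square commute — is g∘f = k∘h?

Answer: COMMUTES

Work:
Along f;g (path 1):
  e0=(1,0) f-->(0,1) g-->(2,0)
  e1=(0,1) f-->(1,1) g-->(3,3)
  composite₁ = (2 3; 0 3)
Along h;k (path 2):
  e0=(1,0) h-->(3,0) k-->(2,0)
  e1=(0,1) h-->(4,2) k-->(3,3)
  composite₂ = (2 3; 0 3)
Equal? equal; square commutes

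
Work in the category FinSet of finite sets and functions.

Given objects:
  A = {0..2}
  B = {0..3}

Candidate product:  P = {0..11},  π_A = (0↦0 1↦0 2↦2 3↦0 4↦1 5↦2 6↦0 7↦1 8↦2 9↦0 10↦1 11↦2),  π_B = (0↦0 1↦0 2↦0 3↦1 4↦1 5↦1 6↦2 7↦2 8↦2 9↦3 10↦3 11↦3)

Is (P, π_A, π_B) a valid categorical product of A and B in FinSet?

|A|·|B| = 3·4 = 12;  |P| = 12
Check the pairing map k ↦ (π_A(k), π_B(k)):
  0 ↦ (0,0)
  1 ↦ (0,0)  ✗ repeats pair of k=0
  2 ↦ (2,0)
  3 ↦ (0,1)
  4 ↦ (1,1)
  5 ↦ (2,1)
  6 ↦ (0,2)
  7 ↦ (1,2)
  8 ↦ (2,2)
  9 ↦ (0,3)
  10 ↦ (1,3)
  11 ↦ (2,3)
distinct pairs in image: 11 / 12 needed
  → (0,0) hit at k=0 and k=1

Answer: NOT A VALID PRODUCT — duplicate pair at indices 0,1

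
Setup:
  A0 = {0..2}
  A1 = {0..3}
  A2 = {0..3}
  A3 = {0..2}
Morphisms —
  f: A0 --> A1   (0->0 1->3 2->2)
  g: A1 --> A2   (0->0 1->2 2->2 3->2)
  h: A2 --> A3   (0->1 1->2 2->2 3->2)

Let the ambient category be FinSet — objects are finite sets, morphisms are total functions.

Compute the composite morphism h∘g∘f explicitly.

Answer: (0->1 1->2 2->2)

Derivation:
  0 f-->0 g-->0 h-->1
  1 f-->3 g-->2 h-->2
  2 f-->2 g-->2 h-->2
composite: (0->1 1->2 2->2)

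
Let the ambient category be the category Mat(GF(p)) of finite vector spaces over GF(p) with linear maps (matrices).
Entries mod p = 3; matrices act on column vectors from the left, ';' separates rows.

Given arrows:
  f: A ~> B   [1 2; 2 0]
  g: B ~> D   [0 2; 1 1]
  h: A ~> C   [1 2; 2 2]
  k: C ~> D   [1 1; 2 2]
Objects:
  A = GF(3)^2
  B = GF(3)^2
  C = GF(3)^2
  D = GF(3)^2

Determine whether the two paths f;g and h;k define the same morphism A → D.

Path 1 = f;g:
  e0=⟨1,0⟩ f~>⟨1,2⟩ g~>⟨1,0⟩
  e1=⟨0,1⟩ f~>⟨2,0⟩ g~>⟨0,2⟩
  composite₁ = [1 0; 0 2]
Path 2 = h;k:
  e0=⟨1,0⟩ h~>⟨1,2⟩ k~>⟨0,0⟩
  e1=⟨0,1⟩ h~>⟨2,2⟩ k~>⟨1,2⟩
  composite₂ = [0 1; 0 2]
Equal? NO — does not commute

Answer: DOES NOT COMMUTE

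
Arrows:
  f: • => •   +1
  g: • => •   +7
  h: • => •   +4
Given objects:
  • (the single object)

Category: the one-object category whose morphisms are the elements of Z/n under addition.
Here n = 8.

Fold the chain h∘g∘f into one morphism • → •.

Answer: +4

Derivation:
  0 +1≡1 +7≡0 +4≡4  (mod 8)
⟦path⟧: +4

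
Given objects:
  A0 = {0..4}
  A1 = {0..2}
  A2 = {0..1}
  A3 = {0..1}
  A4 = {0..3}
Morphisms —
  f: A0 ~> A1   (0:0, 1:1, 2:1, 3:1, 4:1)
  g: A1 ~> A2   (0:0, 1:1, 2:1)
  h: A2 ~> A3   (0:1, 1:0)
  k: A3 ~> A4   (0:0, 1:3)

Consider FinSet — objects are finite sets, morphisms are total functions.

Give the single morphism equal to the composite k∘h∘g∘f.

  0 f~>0 g~>0 h~>1 k~>3
  1 f~>1 g~>1 h~>0 k~>0
  2 f~>1 g~>1 h~>0 k~>0
  3 f~>1 g~>1 h~>0 k~>0
  4 f~>1 g~>1 h~>0 k~>0
result: (0:3, 1:0, 2:0, 3:0, 4:0)

Answer: (0:3, 1:0, 2:0, 3:0, 4:0)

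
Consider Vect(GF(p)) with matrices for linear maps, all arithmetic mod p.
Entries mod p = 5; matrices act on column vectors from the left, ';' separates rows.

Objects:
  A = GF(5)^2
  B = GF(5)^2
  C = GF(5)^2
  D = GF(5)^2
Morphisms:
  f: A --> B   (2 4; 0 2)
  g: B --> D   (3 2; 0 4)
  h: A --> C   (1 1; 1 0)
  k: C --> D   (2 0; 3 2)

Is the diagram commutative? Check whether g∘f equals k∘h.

1) trace f;g:
  e0=(1,0) f-->(2,0) g-->(1,0)
  e1=(0,1) f-->(4,2) g-->(1,3)
  result₁ = (1 1; 0 3)
2) trace h;k:
  e0=(1,0) h-->(1,1) k-->(2,0)
  e1=(0,1) h-->(1,0) k-->(2,3)
  result₂ = (2 2; 0 3)
Equal? differ; not commutative

Answer: DOES NOT COMMUTE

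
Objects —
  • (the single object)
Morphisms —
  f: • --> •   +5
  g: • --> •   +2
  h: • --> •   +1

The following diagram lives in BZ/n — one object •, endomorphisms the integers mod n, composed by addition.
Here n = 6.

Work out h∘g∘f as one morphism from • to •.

Answer: +2

Derivation:
  0 +5≡5 +2≡1 +1≡2  (mod 6)
⟦path⟧: +2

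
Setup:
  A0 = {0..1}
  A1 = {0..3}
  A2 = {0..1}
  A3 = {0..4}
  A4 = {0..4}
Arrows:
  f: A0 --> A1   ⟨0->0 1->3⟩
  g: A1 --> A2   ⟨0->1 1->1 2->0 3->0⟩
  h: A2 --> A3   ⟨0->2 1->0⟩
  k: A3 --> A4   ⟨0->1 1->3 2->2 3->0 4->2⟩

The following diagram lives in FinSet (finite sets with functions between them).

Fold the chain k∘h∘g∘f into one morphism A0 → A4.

Answer: ⟨0->1 1->2⟩

Derivation:
  0 f-->0 g-->1 h-->0 k-->1
  1 f-->3 g-->0 h-->2 k-->2
⟦path⟧: ⟨0->1 1->2⟩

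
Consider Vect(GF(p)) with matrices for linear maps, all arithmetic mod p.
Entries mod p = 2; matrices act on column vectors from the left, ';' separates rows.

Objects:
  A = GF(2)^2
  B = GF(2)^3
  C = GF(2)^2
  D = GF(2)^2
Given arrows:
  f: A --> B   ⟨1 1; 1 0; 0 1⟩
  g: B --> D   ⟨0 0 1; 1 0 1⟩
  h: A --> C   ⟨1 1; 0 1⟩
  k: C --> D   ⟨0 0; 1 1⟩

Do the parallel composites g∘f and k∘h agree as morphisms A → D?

Answer: DOES NOT COMMUTE

Work:
Along f;g (path 1):
  e0=(1,0) f-->(1,1,0) g-->(0,1)
  e1=(0,1) f-->(1,0,1) g-->(1,0)
  composite₁ = ⟨0 1; 1 0⟩
Along h;k (path 2):
  e0=(1,0) h-->(1,0) k-->(0,1)
  e1=(0,1) h-->(1,1) k-->(0,0)
  composite₂ = ⟨0 0; 1 0⟩
Equal? distinct morphisms ✗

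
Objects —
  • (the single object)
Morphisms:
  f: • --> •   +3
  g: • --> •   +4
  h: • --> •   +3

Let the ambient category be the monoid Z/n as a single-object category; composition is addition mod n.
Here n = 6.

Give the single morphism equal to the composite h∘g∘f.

Answer: +4

Derivation:
  0 +3≡3 +4≡1 +3≡4  (mod 6)
result: +4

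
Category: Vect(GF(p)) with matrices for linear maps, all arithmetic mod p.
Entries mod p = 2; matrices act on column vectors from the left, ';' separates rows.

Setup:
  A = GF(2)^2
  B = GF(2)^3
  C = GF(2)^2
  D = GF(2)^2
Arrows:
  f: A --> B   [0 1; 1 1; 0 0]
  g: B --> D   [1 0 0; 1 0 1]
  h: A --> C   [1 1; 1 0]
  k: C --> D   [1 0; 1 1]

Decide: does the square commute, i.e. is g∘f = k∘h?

Path 1 = f;g:
  e0=[1,0] f-->[0,1,0] g-->[0,0]
  e1=[0,1] f-->[1,1,0] g-->[1,1]
  ⟦path⟧₁ = [0 1; 0 1]
Path 2 = h;k:
  e0=[1,0] h-->[1,1] k-->[1,0]
  e1=[0,1] h-->[1,0] k-->[1,1]
  ⟦path⟧₂ = [1 1; 0 1]
Equal? NO — does not commute

Answer: DOES NOT COMMUTE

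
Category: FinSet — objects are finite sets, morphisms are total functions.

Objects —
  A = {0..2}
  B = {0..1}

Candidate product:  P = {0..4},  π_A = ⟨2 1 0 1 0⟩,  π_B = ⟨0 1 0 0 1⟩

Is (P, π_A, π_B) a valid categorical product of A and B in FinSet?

|A|·|B| = 3·2 = 6;  |P| = 5
  → cardinalities differ; no bijection possible.

Answer: NOT A VALID PRODUCT — |P|=5 ≠ |A|·|B|=6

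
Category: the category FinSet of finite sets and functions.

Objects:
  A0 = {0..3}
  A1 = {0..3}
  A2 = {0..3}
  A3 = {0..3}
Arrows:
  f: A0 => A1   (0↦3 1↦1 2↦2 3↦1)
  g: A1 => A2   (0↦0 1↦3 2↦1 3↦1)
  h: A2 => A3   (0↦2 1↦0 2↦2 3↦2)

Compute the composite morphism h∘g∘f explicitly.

Answer: (0↦0 1↦2 2↦0 3↦2)

Trace:
  0 f=>3 g=>1 h=>0
  1 f=>1 g=>3 h=>2
  2 f=>2 g=>1 h=>0
  3 f=>1 g=>3 h=>2
composite: (0↦0 1↦2 2↦0 3↦2)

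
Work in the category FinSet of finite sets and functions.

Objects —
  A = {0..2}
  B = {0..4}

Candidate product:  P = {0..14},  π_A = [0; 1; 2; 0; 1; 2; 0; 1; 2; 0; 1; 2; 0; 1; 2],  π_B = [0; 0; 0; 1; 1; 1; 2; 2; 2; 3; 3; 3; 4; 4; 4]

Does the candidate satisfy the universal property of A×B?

|A|·|B| = 3·5 = 15;  |P| = 15
Check the pairing map k ↦ (π_A(k), π_B(k)):
  0 -> (0,0)
  1 -> (1,0)
  2 -> (2,0)
  3 -> (0,1)
  4 -> (1,1)
  5 -> (2,1)
  6 -> (0,2)
  7 -> (1,2)
  8 -> (2,2)
  9 -> (0,3)
  10 -> (1,3)
  11 -> (2,3)
  12 -> (0,4)
  13 -> (1,4)
  14 -> (2,4)
distinct pairs in image: 15 / 15 needed
  → bijection onto A×B; projections well-typed.

Answer: VALID PRODUCT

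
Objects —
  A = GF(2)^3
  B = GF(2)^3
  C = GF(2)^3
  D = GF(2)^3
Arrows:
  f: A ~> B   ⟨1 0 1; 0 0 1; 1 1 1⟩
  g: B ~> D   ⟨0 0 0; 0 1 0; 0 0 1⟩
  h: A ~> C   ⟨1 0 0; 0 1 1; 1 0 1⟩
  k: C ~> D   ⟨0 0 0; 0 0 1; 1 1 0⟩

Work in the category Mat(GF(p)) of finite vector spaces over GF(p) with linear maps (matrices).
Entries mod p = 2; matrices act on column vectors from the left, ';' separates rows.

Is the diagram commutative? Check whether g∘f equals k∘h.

Along f;g (path 1):
  e0=(1,0,0) f~>(1,0,1) g~>(0,0,1)
  e1=(0,1,0) f~>(0,0,1) g~>(0,0,1)
  e2=(0,0,1) f~>(1,1,1) g~>(0,1,1)
  ⟦path⟧₁ = ⟨0 0 0; 0 0 1; 1 1 1⟩
Along h;k (path 2):
  e0=(1,0,0) h~>(1,0,1) k~>(0,1,1)
  e1=(0,1,0) h~>(0,1,0) k~>(0,0,1)
  e2=(0,0,1) h~>(0,1,1) k~>(0,1,1)
  ⟦path⟧₂ = ⟨0 0 0; 1 0 1; 1 1 1⟩
Equal? NO — does not commute

Answer: DOES NOT COMMUTE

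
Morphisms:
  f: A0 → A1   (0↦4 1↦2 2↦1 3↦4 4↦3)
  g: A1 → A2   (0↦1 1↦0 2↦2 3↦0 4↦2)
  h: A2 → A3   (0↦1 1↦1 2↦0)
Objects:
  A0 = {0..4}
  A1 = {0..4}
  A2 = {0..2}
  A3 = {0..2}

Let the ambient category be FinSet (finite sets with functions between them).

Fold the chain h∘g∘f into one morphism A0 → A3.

  0 f→4 g→2 h→0
  1 f→2 g→2 h→0
  2 f→1 g→0 h→1
  3 f→4 g→2 h→0
  4 f→3 g→0 h→1
composite: (0↦0 1↦0 2↦1 3↦0 4↦1)

Answer: (0↦0 1↦0 2↦1 3↦0 4↦1)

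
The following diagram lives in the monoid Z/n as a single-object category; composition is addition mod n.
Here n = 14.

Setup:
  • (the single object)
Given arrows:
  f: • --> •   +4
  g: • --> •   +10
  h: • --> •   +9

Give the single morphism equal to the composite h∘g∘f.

  0 +4≡4 +10≡0 +9≡9  (mod 14)
composite: +9

Answer: +9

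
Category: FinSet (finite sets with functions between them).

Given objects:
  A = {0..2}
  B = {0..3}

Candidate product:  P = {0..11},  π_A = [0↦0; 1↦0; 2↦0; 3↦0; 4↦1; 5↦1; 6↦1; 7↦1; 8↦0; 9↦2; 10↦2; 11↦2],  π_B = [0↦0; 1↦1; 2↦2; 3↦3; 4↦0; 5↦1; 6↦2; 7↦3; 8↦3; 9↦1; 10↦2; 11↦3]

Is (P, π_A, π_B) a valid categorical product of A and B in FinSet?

|A|·|B| = 3·4 = 12;  |P| = 12
Check the pairing map k ↦ (π_A(k), π_B(k)):
  0 ↦ (0,0)
  1 ↦ (0,1)
  2 ↦ (0,2)
  3 ↦ (0,3)
  4 ↦ (1,0)
  5 ↦ (1,1)
  6 ↦ (1,2)
  7 ↦ (1,3)
  8 ↦ (0,3)  ✗ repeats pair of k=3
  9 ↦ (2,1)
  10 ↦ (2,2)
  11 ↦ (2,3)
distinct pairs in image: 11 / 12 needed
  → (0,3) hit at k=3 and k=8

Answer: NOT A VALID PRODUCT — duplicate pair at indices 3,8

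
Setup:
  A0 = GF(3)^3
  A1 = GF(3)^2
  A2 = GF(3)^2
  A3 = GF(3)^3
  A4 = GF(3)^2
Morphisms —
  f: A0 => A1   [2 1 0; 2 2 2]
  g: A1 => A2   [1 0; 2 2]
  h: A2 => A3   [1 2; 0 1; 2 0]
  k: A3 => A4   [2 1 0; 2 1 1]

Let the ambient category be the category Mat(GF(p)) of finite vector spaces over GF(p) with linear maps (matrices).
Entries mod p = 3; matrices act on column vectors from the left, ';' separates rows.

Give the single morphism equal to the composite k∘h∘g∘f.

  e0=⟨1,0,0⟩ f=>⟨2,2⟩ g=>⟨2,2⟩ h=>⟨0,2,1⟩ k=>⟨2,0⟩
  e1=⟨0,1,0⟩ f=>⟨1,2⟩ g=>⟨1,0⟩ h=>⟨1,0,2⟩ k=>⟨2,1⟩
  e2=⟨0,0,1⟩ f=>⟨0,2⟩ g=>⟨0,1⟩ h=>⟨2,1,0⟩ k=>⟨2,2⟩
result: [2 2 2; 0 1 2]

Answer: [2 2 2; 0 1 2]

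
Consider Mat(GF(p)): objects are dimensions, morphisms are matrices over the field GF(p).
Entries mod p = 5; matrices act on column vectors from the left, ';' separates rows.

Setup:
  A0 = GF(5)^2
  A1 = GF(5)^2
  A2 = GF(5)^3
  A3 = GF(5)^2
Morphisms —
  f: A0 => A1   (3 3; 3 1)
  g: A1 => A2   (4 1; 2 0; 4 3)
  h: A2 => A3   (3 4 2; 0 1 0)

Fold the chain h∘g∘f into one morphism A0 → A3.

  e0=(1,0) f=>(3,3) g=>(0,1,1) h=>(1,1)
  e1=(0,1) f=>(3,1) g=>(3,1,0) h=>(3,1)
composite: (1 3; 1 1)

Answer: (1 3; 1 1)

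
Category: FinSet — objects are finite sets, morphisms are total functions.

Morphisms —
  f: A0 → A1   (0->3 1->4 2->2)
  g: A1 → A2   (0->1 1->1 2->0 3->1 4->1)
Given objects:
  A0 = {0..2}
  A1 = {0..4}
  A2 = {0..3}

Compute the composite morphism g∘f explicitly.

Answer: (0->1 1->1 2->0)

Trace:
  0 f→3 g→1
  1 f→4 g→1
  2 f→2 g→0
⟦path⟧: (0->1 1->1 2->0)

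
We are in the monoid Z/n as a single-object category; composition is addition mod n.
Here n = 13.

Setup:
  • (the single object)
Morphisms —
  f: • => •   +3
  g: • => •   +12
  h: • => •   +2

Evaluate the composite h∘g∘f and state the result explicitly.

Answer: +4

Work:
  0 +3≡3 +12≡2 +2≡4  (mod 13)
⟦path⟧: +4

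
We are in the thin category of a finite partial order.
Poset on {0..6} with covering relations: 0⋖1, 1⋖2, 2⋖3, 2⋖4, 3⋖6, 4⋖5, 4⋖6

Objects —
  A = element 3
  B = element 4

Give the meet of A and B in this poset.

Answer: A∧B = 2

Derivation:
{x : x≤A ∧ x≤B} = {0,1,2}  (A=3, B=4)
  0 ≤ 2
  1 ≤ 2
  2 ≤ 2
glb = 2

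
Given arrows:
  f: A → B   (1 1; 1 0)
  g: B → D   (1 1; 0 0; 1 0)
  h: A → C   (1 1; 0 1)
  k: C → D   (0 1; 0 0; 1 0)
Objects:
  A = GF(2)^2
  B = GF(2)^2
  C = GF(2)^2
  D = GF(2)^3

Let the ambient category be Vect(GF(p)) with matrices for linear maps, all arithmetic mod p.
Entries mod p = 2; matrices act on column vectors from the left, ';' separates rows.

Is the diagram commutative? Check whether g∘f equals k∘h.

Along f;g (path 1):
  e0=[1,0] f→[1,1] g→[0,0,1]
  e1=[0,1] f→[1,0] g→[1,0,1]
  composite₁ = (0 1; 0 0; 1 1)
Along h;k (path 2):
  e0=[1,0] h→[1,0] k→[0,0,1]
  e1=[0,1] h→[1,1] k→[1,0,1]
  composite₂ = (0 1; 0 0; 1 1)
Equal? equal; square commutes

Answer: COMMUTES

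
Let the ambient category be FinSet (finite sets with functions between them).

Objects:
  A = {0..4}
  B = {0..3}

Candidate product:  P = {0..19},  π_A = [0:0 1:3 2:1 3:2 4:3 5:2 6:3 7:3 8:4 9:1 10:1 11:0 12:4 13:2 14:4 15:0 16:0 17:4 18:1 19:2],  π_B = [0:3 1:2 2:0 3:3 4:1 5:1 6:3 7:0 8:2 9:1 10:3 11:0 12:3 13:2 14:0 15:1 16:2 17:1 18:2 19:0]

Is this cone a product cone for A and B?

Answer: VALID PRODUCT

Trace:
|A|·|B| = 5·4 = 20;  |P| = 20
Check the pairing map k ↦ (π_A(k), π_B(k)):
  0 : (0,3)
  1 : (3,2)
  2 : (1,0)
  3 : (2,3)
  4 : (3,1)
  5 : (2,1)
  6 : (3,3)
  7 : (3,0)
  8 : (4,2)
  9 : (1,1)
  10 : (1,3)
  11 : (0,0)
  12 : (4,3)
  13 : (2,2)
  14 : (4,0)
  15 : (0,1)
  16 : (0,2)
  17 : (4,1)
  18 : (1,2)
  19 : (2,0)
distinct pairs in image: 20 / 20 needed
  → bijection onto A×B; projections well-typed.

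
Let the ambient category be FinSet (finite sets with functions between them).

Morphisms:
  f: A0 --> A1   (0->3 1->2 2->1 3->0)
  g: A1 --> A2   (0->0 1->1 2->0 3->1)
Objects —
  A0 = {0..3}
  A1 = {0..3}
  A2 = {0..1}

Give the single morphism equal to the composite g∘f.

Answer: (0->1 1->0 2->1 3->0)

Work:
  0 f-->3 g-->1
  1 f-->2 g-->0
  2 f-->1 g-->1
  3 f-->0 g-->0
result: (0->1 1->0 2->1 3->0)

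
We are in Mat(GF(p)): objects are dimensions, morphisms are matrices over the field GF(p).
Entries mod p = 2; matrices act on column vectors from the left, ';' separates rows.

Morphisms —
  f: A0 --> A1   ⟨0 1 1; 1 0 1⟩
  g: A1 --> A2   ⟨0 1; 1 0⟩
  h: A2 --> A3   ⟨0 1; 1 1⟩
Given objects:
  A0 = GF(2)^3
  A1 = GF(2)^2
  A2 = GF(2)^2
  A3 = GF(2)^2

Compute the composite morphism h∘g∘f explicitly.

Answer: ⟨0 1 1; 1 1 0⟩

Work:
  e0=⟨1,0,0⟩ f-->⟨0,1⟩ g-->⟨1,0⟩ h-->⟨0,1⟩
  e1=⟨0,1,0⟩ f-->⟨1,0⟩ g-->⟨0,1⟩ h-->⟨1,1⟩
  e2=⟨0,0,1⟩ f-->⟨1,1⟩ g-->⟨1,1⟩ h-->⟨1,0⟩
result: ⟨0 1 1; 1 1 0⟩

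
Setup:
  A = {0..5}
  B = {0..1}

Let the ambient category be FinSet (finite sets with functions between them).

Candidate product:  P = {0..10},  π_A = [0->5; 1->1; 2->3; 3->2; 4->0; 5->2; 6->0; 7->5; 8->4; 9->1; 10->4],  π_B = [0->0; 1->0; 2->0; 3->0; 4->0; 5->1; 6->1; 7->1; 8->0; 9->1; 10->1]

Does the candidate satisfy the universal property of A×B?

Answer: NOT A VALID PRODUCT — |P|=11 ≠ |A|·|B|=12

Derivation:
|A|·|B| = 6·2 = 12;  |P| = 11
  → cardinalities differ; no bijection possible.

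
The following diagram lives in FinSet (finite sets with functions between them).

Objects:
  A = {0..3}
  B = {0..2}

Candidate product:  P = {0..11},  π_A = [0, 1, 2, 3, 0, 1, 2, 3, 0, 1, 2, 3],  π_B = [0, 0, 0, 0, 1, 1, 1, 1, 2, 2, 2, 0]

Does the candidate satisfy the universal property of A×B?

Answer: NOT A VALID PRODUCT — duplicate pair at indices 3,11

Derivation:
|A|·|B| = 4·3 = 12;  |P| = 12
Check the pairing map k ↦ (π_A(k), π_B(k)):
  0 : (0,0)
  1 : (1,0)
  2 : (2,0)
  3 : (3,0)
  4 : (0,1)
  5 : (1,1)
  6 : (2,1)
  7 : (3,1)
  8 : (0,2)
  9 : (1,2)
  10 : (2,2)
  11 : (3,0)  ✗ repeats pair of k=3
distinct pairs in image: 11 / 12 needed
  → (3,0) hit at k=3 and k=11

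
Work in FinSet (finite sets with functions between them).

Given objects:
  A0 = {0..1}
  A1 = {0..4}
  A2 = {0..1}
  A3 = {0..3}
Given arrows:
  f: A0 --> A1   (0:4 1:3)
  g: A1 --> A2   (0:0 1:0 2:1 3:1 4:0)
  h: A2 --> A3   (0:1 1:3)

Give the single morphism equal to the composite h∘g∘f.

Answer: (0:1 1:3)

Trace:
  0 f-->4 g-->0 h-->1
  1 f-->3 g-->1 h-->3
⟦path⟧: (0:1 1:3)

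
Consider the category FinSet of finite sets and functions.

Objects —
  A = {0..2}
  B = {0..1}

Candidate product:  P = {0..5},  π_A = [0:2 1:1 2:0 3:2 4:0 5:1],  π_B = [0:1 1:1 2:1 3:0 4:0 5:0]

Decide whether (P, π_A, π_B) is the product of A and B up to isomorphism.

|A|·|B| = 3·2 = 6;  |P| = 6
Check the pairing map k ↦ (π_A(k), π_B(k)):
  0 : (2,1)
  1 : (1,1)
  2 : (0,1)
  3 : (2,0)
  4 : (0,0)
  5 : (1,0)
distinct pairs in image: 6 / 6 needed
  → bijection onto A×B; projections well-typed.

Answer: VALID PRODUCT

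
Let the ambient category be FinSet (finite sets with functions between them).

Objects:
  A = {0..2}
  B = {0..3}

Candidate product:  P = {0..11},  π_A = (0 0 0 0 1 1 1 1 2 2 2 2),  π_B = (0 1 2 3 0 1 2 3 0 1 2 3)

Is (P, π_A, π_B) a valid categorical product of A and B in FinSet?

Answer: VALID PRODUCT

Work:
|A|·|B| = 3·4 = 12;  |P| = 12
Check the pairing map k ↦ (π_A(k), π_B(k)):
  0 ↦ (0,0)
  1 ↦ (0,1)
  2 ↦ (0,2)
  3 ↦ (0,3)
  4 ↦ (1,0)
  5 ↦ (1,1)
  6 ↦ (1,2)
  7 ↦ (1,3)
  8 ↦ (2,0)
  9 ↦ (2,1)
  10 ↦ (2,2)
  11 ↦ (2,3)
distinct pairs in image: 12 / 12 needed
  → bijection onto A×B; projections well-typed.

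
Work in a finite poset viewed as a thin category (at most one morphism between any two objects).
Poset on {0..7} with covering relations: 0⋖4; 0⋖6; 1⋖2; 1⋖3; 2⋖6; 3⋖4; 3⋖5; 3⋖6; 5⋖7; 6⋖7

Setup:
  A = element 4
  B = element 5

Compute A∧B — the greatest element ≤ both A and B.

{x : x≤A ∧ x≤B} = {1,3}  (A=4, B=5)
  1 ≤ 3
  3 ≤ 3
glb = 3

Answer: A∧B = 3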